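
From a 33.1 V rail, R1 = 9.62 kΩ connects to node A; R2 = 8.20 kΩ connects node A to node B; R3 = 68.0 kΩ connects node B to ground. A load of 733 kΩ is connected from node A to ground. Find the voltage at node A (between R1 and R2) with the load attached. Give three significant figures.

V ≈ 29.1 V

Below node A the series string R2+R3 = 76.20 kΩ sits in parallel with the 733 kΩ load: 69.02 kΩ.
V_A = 33.1 × 69.02/(9.62 + 69.02) = 29.1 V.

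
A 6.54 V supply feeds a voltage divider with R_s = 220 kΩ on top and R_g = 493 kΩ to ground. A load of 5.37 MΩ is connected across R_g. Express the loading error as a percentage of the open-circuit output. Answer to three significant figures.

2.75 %

The divider's output (Thévenin) resistance is R_s‖R_g = 152.1 kΩ.
Fractional drop under load = R_th/(R_th + R_L) = 152.1 / (152.1 + 5370) = 0.02755.
So the output falls by 2.75 %.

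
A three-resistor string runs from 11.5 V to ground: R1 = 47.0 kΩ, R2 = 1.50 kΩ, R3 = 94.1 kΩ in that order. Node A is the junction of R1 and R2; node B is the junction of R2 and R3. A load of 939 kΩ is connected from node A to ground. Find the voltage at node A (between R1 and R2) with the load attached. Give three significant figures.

V ≈ 7.46 V

Below node A the series string R2+R3 = 95.60 kΩ sits in parallel with the 939 kΩ load: 86.77 kΩ.
V_A = 11.5 × 86.77/(47.0 + 86.77) = 7.46 V.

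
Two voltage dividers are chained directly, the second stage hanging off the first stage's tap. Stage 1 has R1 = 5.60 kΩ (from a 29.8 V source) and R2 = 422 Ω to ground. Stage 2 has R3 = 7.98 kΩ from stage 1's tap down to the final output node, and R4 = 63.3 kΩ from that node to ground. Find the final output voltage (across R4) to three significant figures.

V_out ≈ 1.84 V

Stage 2 presents R3+R4 = 71280 Ω as a load on stage 1's tap.
Stage 1's lower leg becomes R2‖(R3+R4) = 419.5 Ω, so V_mid = 29.8 × 419.5/6020 = 2.077 V.
Stage 2 is itself unloaded: V_out = V_mid × R4/(R3+R4) = 2.077 × 63300/71280 = 1.84 V.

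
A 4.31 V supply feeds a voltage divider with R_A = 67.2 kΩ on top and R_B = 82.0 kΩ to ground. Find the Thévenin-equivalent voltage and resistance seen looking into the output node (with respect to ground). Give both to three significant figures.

V_th is the open-circuit tap voltage: 4.31 × 82.0/(67.2 + 82.0) = 2.37 V.
With the supply zeroed, R_A and R_B appear in parallel from the tap: R_th = R_A‖R_B = (67.2 × 82.0)/149.2 = 36.9 kΩ.

V_th = 2.37 V, R_th = 36.9 kΩ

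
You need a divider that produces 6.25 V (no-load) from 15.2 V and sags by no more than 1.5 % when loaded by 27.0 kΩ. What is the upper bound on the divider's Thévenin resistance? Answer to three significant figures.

Loading drop = R_th/(R_th + R_L) ≤ 0.0150, so R_th ≤ R_L · ε/(1−ε) = 27.0 kΩ × 0.0150/0.9850 = 411 Ω.

R_th ≤ 411 Ω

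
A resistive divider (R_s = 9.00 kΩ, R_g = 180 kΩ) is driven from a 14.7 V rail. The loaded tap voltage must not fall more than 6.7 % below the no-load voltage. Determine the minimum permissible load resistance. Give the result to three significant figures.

R_L(min) ≈ 119 kΩ

Output resistance R_th = R_s‖R_g = (9.00 × 180)/189.0 = 8.571 kΩ.
The fractional drop is R_th/(R_th + R_L); requiring this ≤ 0.0670 gives R_L ≥ R_th(1/0.0670 − 1) = 8.571 × 13.93 = 119 kΩ.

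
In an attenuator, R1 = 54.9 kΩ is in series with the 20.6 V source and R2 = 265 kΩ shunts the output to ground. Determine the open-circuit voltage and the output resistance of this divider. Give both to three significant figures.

V_th = 17.1 V, R_th = 45.5 kΩ

V_th is the open-circuit tap voltage: 20.6 × 265/(54.9 + 265) = 17.1 V.
With the supply zeroed, R1 and R2 appear in parallel from the tap: R_th = R1‖R2 = (54.9 × 265)/319.9 = 45.5 kΩ.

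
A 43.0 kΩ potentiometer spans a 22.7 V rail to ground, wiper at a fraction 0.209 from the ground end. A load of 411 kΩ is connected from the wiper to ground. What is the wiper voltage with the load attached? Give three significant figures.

The wiper splits the pot into (1−α)R = 34.01 kΩ above and αR = 8.987 kΩ below.
Lower section ‖ load = 8.795 kΩ.
V_wiper = 22.7 × 8.795/(34.01 + 8.795) = 4.66 V.

V ≈ 4.66 V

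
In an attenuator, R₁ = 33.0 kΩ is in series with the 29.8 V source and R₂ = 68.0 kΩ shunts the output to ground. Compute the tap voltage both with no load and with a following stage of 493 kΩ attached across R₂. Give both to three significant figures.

Open-circuit: V = 29.8 × 68.0/(33.0 + 68.0) = 20.1 V.
With the load, R₂ becomes R₂‖R_L = 59.76 kΩ, so V = 29.8 × 59.76/92.76 = 19.2 V.

Unloaded: 20.1 V; loaded: 19.2 V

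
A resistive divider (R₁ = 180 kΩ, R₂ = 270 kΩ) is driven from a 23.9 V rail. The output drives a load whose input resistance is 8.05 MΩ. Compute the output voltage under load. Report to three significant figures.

V_out ≈ 14.2 V

The load sits in parallel with R₂: R₂‖R_L = (270 × 8050) / (270 + 8050) = 261.2 kΩ.
V_out = 23.9 × 261.2 / (180 + 261.2) = 23.9 × 261.2/441.2 = 14.2 V.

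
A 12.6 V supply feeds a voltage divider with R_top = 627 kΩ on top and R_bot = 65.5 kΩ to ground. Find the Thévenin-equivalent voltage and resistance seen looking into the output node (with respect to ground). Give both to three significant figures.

V_th is the open-circuit tap voltage: 12.6 × 65.5/(627 + 65.5) = 1.19 V.
With the supply zeroed, R_top and R_bot appear in parallel from the tap: R_th = R_top‖R_bot = (627 × 65.5)/692.5 = 59.3 kΩ.

V_th = 1.19 V, R_th = 59.3 kΩ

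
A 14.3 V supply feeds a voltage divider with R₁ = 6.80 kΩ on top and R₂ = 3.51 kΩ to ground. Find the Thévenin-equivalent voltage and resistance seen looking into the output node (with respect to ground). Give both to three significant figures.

V_th is the open-circuit tap voltage: 14.3 × 3.51/(6.80 + 3.51) = 4.87 V.
With the supply zeroed, R₁ and R₂ appear in parallel from the tap: R_th = R₁‖R₂ = (6.80 × 3.51)/10.31 = 2.32 kΩ.

V_th = 4.87 V, R_th = 2.32 kΩ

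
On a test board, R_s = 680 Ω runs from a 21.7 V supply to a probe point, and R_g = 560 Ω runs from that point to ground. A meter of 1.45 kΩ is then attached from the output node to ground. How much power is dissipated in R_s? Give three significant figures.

Total resistance from the source is R_s + (R_g‖R_L) = 1084 Ω, so I = 21.7/1084 Ω = 20.02 mA.
P = I²·R_s = (20.02 mA)² × 680 Ω = 273 mW.

P ≈ 273 mW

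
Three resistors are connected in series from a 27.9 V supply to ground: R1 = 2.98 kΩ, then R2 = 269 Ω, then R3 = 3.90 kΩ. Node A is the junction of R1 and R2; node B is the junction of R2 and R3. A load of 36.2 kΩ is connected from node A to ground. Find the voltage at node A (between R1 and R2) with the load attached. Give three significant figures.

Below node A the series string R2+R3 = 4169 Ω sits in parallel with the 36200 Ω load: 3738 Ω.
V_A = 27.9 × 3738/(2980 + 3738) = 15.5 V.

V ≈ 15.5 V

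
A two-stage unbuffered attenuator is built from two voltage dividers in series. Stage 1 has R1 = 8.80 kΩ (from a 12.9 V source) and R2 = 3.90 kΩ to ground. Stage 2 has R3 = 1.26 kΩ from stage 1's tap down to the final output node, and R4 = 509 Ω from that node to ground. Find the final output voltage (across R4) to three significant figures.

Stage 2 presents R3+R4 = 1769 Ω as a load on stage 1's tap.
Stage 1's lower leg becomes R2‖(R3+R4) = 1217 Ω, so V_mid = 12.9 × 1217/10020 = 1.567 V.
Stage 2 is itself unloaded: V_out = V_mid × R4/(R3+R4) = 1.567 × 509/1769 = 0.451 V.

V_out ≈ 0.451 V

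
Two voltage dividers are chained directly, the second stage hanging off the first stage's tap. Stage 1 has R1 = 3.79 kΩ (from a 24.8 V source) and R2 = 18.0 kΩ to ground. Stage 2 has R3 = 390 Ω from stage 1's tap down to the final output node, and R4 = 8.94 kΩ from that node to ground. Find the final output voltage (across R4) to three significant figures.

V_out ≈ 14.7 V

Stage 2 presents R3+R4 = 9330 Ω as a load on stage 1's tap.
Stage 1's lower leg becomes R2‖(R3+R4) = 6145 Ω, so V_mid = 24.8 × 6145/9935 = 15.34 V.
Stage 2 is itself unloaded: V_out = V_mid × R4/(R3+R4) = 15.34 × 8940/9330 = 14.7 V.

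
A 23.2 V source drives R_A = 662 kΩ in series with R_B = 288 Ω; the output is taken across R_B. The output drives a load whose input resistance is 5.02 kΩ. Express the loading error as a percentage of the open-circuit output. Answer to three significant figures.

5.42 %

The divider's output (Thévenin) resistance is R_A‖R_B = 287.9 Ω.
Fractional drop under load = R_th/(R_th + R_L) = 287.9 / (287.9 + 5020) = 0.05424.
So the output falls by 5.42 %.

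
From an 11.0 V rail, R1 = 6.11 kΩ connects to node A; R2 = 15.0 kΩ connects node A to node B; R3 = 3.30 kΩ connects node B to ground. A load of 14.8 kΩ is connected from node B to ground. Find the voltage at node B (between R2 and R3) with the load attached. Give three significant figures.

At node B, R3 is in parallel with the load: R3‖R_L = 2.698 kΩ.
Below node A the resistance is R2 + (R3‖R_L) = 17.70 kΩ, so V_A = 11.0 × 17.70/23.81 = 8.177 V.
Then V_B = V_A × (R3‖R_L)/(R2 + R3‖R_L) = 8.177 × 2.698/17.70 = 1.25 V.

V ≈ 1.25 V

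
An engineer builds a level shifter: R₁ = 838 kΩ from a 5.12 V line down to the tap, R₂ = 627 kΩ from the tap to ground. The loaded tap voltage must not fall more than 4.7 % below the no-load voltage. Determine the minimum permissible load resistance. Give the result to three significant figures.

Output resistance R_th = R₁‖R₂ = (838 × 627)/1465 = 358.7 kΩ.
The fractional drop is R_th/(R_th + R_L); requiring this ≤ 0.0470 gives R_L ≥ R_th(1/0.0470 − 1) = 358.7 × 20.28 = 7.27 MΩ.

R_L(min) ≈ 7.27 MΩ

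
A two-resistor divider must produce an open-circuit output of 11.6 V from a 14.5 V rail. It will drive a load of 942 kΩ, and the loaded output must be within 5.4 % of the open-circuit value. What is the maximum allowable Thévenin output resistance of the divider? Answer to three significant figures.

Loading drop = R_th/(R_th + R_L) ≤ 0.0540, so R_th ≤ R_L · ε/(1−ε) = 942 kΩ × 0.0540/0.9460 = 53.8 kΩ.

R_th ≤ 53.8 kΩ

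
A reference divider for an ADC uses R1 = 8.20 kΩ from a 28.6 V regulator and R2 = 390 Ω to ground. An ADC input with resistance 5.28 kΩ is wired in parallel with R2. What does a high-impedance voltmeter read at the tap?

V_out ≈ 1.21 V

The load sits in parallel with R2: R2‖R_L = (390 × 5280) / (390 + 5280) = 363.2 Ω.
V_out = 28.6 × 363.2 / (8200 + 363.2) = 28.6 × 363.2/8563 = 1.21 V.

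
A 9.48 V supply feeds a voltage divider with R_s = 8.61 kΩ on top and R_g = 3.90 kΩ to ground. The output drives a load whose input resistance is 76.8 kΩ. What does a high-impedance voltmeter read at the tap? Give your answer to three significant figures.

V_out ≈ 2.86 V

The load sits in parallel with R_g: R_g‖R_L = (3.90 × 76.8) / (3.90 + 76.8) = 3.712 kΩ.
V_out = 9.48 × 3.712 / (8.61 + 3.712) = 9.48 × 3.712/12.32 = 2.86 V.
(Unloaded it would have been 2.96 V.)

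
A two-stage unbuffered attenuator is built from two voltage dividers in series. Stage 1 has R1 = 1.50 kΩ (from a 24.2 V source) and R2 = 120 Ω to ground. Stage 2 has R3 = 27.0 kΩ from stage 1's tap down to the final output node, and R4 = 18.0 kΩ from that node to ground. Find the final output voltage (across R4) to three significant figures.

V_out ≈ 0.715 V

Stage 2 presents R3+R4 = 45000 Ω as a load on stage 1's tap.
Stage 1's lower leg becomes R2‖(R3+R4) = 119.7 Ω, so V_mid = 24.2 × 119.7/1620 = 1.788 V.
Stage 2 is itself unloaded: V_out = V_mid × R4/(R3+R4) = 1.788 × 18000/45000 = 0.715 V.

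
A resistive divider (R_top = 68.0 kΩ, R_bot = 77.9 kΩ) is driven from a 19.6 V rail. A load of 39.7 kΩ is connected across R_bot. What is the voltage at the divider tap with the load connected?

The load sits in parallel with R_bot: R_bot‖R_L = (77.9 × 39.7) / (77.9 + 39.7) = 26.30 kΩ.
V_out = 19.6 × 26.30 / (68.0 + 26.30) = 19.6 × 26.30/94.30 = 5.47 V.
(Unloaded it would have been 10.5 V.)

V_out ≈ 5.47 V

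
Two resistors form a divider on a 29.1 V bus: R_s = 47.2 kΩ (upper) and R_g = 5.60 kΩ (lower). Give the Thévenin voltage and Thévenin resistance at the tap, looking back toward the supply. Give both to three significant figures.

V_th is the open-circuit tap voltage: 29.1 × 5.60/(47.2 + 5.60) = 3.09 V.
With the supply zeroed, R_s and R_g appear in parallel from the tap: R_th = R_s‖R_g = (47.2 × 5.60)/52.80 = 5.01 kΩ.

V_th = 3.09 V, R_th = 5.01 kΩ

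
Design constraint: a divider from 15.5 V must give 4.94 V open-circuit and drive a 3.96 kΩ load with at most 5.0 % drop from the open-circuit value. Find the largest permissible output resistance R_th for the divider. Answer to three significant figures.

Loading drop = R_th/(R_th + R_L) ≤ 0.0500, so R_th ≤ R_L · ε/(1−ε) = 3.96 kΩ × 0.0500/0.9500 = 208 Ω.

R_th ≤ 208 Ω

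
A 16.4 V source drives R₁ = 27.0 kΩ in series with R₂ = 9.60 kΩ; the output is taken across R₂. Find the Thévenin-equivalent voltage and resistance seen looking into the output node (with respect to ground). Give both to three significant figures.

V_th is the open-circuit tap voltage: 16.4 × 9.60/(27.0 + 9.60) = 4.30 V.
With the supply zeroed, R₁ and R₂ appear in parallel from the tap: R_th = R₁‖R₂ = (27.0 × 9.60)/36.60 = 7.08 kΩ.

V_th = 4.30 V, R_th = 7.08 kΩ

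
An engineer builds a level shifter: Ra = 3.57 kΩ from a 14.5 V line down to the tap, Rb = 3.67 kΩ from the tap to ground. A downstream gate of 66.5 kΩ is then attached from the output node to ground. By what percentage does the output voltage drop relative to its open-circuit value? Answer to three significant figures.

The divider's output (Thévenin) resistance is Ra‖Rb = 1.810 kΩ.
Fractional drop under load = R_th/(R_th + R_L) = 1.810 / (1.810 + 66.5) = 0.02649.
So the output falls by 2.65 %.

2.65 %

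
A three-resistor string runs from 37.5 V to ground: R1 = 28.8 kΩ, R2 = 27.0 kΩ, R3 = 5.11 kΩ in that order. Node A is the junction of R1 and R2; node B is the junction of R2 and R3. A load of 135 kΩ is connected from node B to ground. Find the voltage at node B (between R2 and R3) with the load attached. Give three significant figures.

At node B, R3 is in parallel with the load: R3‖R_L = 4.924 kΩ.
Below node A the resistance is R2 + (R3‖R_L) = 31.92 kΩ, so V_A = 37.5 × 31.92/60.72 = 19.71 V.
Then V_B = V_A × (R3‖R_L)/(R2 + R3‖R_L) = 19.71 × 4.924/31.92 = 3.04 V.

V ≈ 3.04 V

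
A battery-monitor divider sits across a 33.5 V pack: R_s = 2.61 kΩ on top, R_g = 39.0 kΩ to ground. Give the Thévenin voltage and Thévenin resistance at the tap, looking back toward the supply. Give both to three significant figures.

V_th is the open-circuit tap voltage: 33.5 × 39.0/(2.61 + 39.0) = 31.4 V.
With the supply zeroed, R_s and R_g appear in parallel from the tap: R_th = R_s‖R_g = (2.61 × 39.0)/41.61 = 2.45 kΩ.

V_th = 31.4 V, R_th = 2.45 kΩ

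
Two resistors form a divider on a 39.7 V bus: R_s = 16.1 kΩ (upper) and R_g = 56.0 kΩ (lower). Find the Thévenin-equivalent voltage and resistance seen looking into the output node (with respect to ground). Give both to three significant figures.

V_th = 30.8 V, R_th = 12.5 kΩ

V_th is the open-circuit tap voltage: 39.7 × 56.0/(16.1 + 56.0) = 30.8 V.
With the supply zeroed, R_s and R_g appear in parallel from the tap: R_th = R_s‖R_g = (16.1 × 56.0)/72.10 = 12.5 kΩ.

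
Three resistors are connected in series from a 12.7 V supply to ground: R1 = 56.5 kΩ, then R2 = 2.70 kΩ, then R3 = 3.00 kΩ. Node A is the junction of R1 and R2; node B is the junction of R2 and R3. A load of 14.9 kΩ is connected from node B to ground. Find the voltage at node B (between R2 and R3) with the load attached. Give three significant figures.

At node B, R3 is in parallel with the load: R3‖R_L = 2.497 kΩ.
Below node A the resistance is R2 + (R3‖R_L) = 5.197 kΩ, so V_A = 12.7 × 5.197/61.70 = 1.070 V.
Then V_B = V_A × (R3‖R_L)/(R2 + R3‖R_L) = 1.070 × 2.497/5.197 = 0.514 V.

V ≈ 0.514 V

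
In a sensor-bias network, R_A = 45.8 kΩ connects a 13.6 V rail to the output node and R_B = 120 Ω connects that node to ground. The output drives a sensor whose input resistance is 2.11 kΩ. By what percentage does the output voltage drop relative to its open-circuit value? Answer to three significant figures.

5.37 %

The divider's output (Thévenin) resistance is R_A‖R_B = 119.7 Ω.
Fractional drop under load = R_th/(R_th + R_L) = 119.7 / (119.7 + 2110) = 0.05368.
So the output falls by 5.37 %.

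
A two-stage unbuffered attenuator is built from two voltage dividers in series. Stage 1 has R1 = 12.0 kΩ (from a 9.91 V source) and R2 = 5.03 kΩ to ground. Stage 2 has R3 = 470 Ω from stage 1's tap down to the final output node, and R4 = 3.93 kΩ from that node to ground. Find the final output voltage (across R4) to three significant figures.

V_out ≈ 1.45 V

Stage 2 presents R3+R4 = 4400 Ω as a load on stage 1's tap.
Stage 1's lower leg becomes R2‖(R3+R4) = 2347 Ω, so V_mid = 9.91 × 2347/14350 = 1.621 V.
Stage 2 is itself unloaded: V_out = V_mid × R4/(R3+R4) = 1.621 × 3930/4400 = 1.45 V.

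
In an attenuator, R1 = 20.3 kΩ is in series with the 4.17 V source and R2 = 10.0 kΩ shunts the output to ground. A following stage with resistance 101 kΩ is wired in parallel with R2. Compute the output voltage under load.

The load sits in parallel with R2: R2‖R_L = (10.0 × 101) / (10.0 + 101) = 9.099 kΩ.
V_out = 4.17 × 9.099 / (20.3 + 9.099) = 4.17 × 9.099/29.40 = 1.29 V.

V_out ≈ 1.29 V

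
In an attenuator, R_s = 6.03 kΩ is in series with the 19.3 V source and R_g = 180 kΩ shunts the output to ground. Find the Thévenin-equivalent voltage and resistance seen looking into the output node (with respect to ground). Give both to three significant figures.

V_th = 18.7 V, R_th = 5.83 kΩ

V_th is the open-circuit tap voltage: 19.3 × 180/(6.03 + 180) = 18.7 V.
With the supply zeroed, R_s and R_g appear in parallel from the tap: R_th = R_s‖R_g = (6.03 × 180)/186.0 = 5.83 kΩ.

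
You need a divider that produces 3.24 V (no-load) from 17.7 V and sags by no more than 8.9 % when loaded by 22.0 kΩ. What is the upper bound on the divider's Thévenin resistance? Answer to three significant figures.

Loading drop = R_th/(R_th + R_L) ≤ 0.0890, so R_th ≤ R_L · ε/(1−ε) = 22.0 kΩ × 0.0890/0.9110 = 2.15 kΩ.

R_th ≤ 2.15 kΩ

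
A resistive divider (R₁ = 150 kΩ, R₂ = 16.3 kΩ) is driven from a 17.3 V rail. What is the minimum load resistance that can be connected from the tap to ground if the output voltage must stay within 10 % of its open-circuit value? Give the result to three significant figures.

Output resistance R_th = R₁‖R₂ = (150 × 16.3)/166.3 = 14.70 kΩ.
The fractional drop is R_th/(R_th + R_L); requiring this ≤ 0.100 gives R_L ≥ R_th(1/0.100 − 1) = 14.70 × 9.000 = 132 kΩ.

R_L(min) ≈ 132 kΩ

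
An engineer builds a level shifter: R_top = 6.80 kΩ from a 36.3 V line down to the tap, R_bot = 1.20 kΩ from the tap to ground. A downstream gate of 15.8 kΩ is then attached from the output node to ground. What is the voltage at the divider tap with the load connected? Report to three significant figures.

The load sits in parallel with R_bot: R_bot‖R_L = (1.20 × 15.8) / (1.20 + 15.8) = 1.115 kΩ.
V_out = 36.3 × 1.115 / (6.80 + 1.115) = 36.3 × 1.115/7.915 = 5.11 V.

V_out ≈ 5.11 V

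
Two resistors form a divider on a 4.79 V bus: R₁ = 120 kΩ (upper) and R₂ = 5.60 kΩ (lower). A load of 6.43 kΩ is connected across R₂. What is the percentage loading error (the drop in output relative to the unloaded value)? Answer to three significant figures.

The divider's output (Thévenin) resistance is R₁‖R₂ = 5.350 kΩ.
Fractional drop under load = R_th/(R_th + R_L) = 5.350 / (5.350 + 6.43) = 0.4542.
So the output falls by 45.4 %.

45.4 %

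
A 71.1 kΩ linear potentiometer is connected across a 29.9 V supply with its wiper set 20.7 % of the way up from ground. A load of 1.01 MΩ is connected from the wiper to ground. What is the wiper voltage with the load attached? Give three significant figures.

The wiper splits the pot into (1−α)R = 56.38 kΩ above and αR = 14.72 kΩ below.
Lower section ‖ load = 14.51 kΩ.
V_wiper = 29.9 × 14.51/(56.38 + 14.51) = 6.12 V.

V ≈ 6.12 V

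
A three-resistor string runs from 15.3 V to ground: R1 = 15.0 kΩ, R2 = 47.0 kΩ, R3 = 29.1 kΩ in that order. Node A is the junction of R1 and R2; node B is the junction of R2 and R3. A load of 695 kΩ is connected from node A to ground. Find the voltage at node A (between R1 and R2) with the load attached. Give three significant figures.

V ≈ 12.6 V

Below node A the series string R2+R3 = 76.10 kΩ sits in parallel with the 695 kΩ load: 68.59 kΩ.
V_A = 15.3 × 68.59/(15.0 + 68.59) = 12.6 V.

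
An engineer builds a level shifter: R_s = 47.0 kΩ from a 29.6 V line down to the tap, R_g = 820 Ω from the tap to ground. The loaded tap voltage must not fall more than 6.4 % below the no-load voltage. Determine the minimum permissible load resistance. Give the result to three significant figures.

Output resistance R_th = R_s‖R_g = (47000 × 820)/47820 = 805.9 Ω.
The fractional drop is R_th/(R_th + R_L); requiring this ≤ 0.0640 gives R_L ≥ R_th(1/0.0640 − 1) = 805.9 × 14.62 = 11.8 kΩ.

R_L(min) ≈ 11.8 kΩ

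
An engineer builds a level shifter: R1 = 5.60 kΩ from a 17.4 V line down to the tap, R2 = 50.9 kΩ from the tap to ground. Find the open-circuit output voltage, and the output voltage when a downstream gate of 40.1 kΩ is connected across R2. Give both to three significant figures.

Open-circuit: V = 17.4 × 50.9/(5.60 + 50.9) = 15.7 V.
With the load, R2 becomes R2‖R_L = 22.43 kΩ, so V = 17.4 × 22.43/28.03 = 13.9 V.

Unloaded: 15.7 V; loaded: 13.9 V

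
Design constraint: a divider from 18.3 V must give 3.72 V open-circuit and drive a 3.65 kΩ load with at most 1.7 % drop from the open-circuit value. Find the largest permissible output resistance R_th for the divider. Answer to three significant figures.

R_th ≤ 63.1 Ω

Loading drop = R_th/(R_th + R_L) ≤ 0.0170, so R_th ≤ R_L · ε/(1−ε) = 3.65 kΩ × 0.0170/0.9830 = 63.1 Ω.
(Any R1, R2 with R2/(R1+R2) = 0.203 and R1‖R2 ≤ 63.1 Ω will meet the spec.)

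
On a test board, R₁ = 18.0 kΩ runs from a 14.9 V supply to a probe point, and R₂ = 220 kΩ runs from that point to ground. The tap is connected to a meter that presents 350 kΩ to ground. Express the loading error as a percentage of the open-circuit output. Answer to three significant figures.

The divider's output (Thévenin) resistance is R₁‖R₂ = 16.64 kΩ.
Fractional drop under load = R_th/(R_th + R_L) = 16.64 / (16.64 + 350) = 0.04538.
So the output falls by 4.54 %.

4.54 %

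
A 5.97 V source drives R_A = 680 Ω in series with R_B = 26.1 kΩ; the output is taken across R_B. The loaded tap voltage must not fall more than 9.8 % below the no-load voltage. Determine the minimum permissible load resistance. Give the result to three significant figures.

R_L(min) ≈ 6.10 kΩ

Output resistance R_th = R_A‖R_B = (680 × 26100)/26780 = 662.7 Ω.
The fractional drop is R_th/(R_th + R_L); requiring this ≤ 0.0980 gives R_L ≥ R_th(1/0.0980 − 1) = 662.7 × 9.204 = 6.10 kΩ.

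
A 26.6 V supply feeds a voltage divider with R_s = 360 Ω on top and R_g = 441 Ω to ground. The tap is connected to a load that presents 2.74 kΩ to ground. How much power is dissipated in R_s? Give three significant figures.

P ≈ 465 mW

Total resistance from the source is R_s + (R_g‖R_L) = 739.9 Ω, so I = 26.6/739.9 Ω = 35.95 mA.
P = I²·R_s = (35.95 mA)² × 360 Ω = 465 mW.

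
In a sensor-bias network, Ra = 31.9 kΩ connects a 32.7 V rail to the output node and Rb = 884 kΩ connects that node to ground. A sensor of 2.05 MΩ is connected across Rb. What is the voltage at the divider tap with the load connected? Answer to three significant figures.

The load sits in parallel with Rb: Rb‖R_L = (884 × 2050) / (884 + 2050) = 617.7 kΩ.
V_out = 32.7 × 617.7 / (31.9 + 617.7) = 32.7 × 617.7/649.6 = 31.1 V.
(Unloaded it would have been 31.6 V.)

V_out ≈ 31.1 V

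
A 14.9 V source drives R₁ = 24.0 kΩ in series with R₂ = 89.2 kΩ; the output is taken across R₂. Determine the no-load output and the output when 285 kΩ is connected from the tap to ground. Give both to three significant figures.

Open-circuit: V = 14.9 × 89.2/(24.0 + 89.2) = 11.7 V.
With the load, R₂ becomes R₂‖R_L = 67.94 kΩ, so V = 14.9 × 67.94/91.94 = 11.0 V.

Unloaded: 11.7 V; loaded: 11.0 V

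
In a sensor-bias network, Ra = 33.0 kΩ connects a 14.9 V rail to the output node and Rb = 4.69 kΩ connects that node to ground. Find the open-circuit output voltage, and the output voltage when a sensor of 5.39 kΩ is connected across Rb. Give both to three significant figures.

Unloaded: 1.85 V; loaded: 1.05 V

Open-circuit: V = 14.9 × 4.69/(33.0 + 4.69) = 1.85 V.
With the load, Rb becomes Rb‖R_L = 2.508 kΩ, so V = 14.9 × 2.508/35.51 = 1.05 V.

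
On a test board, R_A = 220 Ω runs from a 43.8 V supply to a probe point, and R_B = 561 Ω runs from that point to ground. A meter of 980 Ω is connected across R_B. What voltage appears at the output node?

The load sits in parallel with R_B: R_B‖R_L = (561 × 980) / (561 + 980) = 356.8 Ω.
V_out = 43.8 × 356.8 / (220 + 356.8) = 43.8 × 356.8/576.8 = 27.1 V.
(Unloaded it would have been 31.5 V.)

V_out ≈ 27.1 V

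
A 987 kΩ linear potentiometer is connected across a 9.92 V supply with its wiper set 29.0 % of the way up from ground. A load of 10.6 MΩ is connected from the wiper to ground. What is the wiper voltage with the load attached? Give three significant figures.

The wiper splits the pot into (1−α)R = 700.8 kΩ above and αR = 286.2 kΩ below.
Lower section ‖ load = 278.7 kΩ.
V_wiper = 9.92 × 278.7/(700.8 + 278.7) = 2.82 V.

V ≈ 2.82 V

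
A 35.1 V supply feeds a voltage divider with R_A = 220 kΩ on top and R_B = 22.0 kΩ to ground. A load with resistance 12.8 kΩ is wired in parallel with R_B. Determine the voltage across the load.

The load sits in parallel with R_B: R_B‖R_L = (22.0 × 12.8) / (22.0 + 12.8) = 8.092 kΩ.
V_out = 35.1 × 8.092 / (220 + 8.092) = 35.1 × 8.092/228.1 = 1.25 V.

V_out ≈ 1.25 V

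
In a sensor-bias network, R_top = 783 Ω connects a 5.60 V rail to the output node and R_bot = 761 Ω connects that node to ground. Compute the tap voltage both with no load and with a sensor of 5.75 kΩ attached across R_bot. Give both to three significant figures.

Open-circuit: V = 5.60 × 761/(783 + 761) = 2.76 V.
With the load, R_bot becomes R_bot‖R_L = 672.1 Ω, so V = 5.60 × 672.1/1455 = 2.59 V.

Unloaded: 2.76 V; loaded: 2.59 V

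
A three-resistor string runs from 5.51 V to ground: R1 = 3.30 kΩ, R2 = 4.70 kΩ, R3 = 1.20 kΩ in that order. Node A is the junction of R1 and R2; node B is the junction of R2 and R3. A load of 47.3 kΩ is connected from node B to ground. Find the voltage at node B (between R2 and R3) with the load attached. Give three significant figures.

V ≈ 0.703 V

At node B, R3 is in parallel with the load: R3‖R_L = 1.170 kΩ.
Below node A the resistance is R2 + (R3‖R_L) = 5.870 kΩ, so V_A = 5.51 × 5.870/9.170 = 3.527 V.
Then V_B = V_A × (R3‖R_L)/(R2 + R3‖R_L) = 3.527 × 1.170/5.870 = 0.703 V.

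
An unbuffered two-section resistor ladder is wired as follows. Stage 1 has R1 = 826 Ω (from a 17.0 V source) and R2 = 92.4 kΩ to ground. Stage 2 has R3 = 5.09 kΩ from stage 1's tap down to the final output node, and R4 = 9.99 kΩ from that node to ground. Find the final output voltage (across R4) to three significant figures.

V_out ≈ 10.6 V

Stage 2 presents R3+R4 = 15080 Ω as a load on stage 1's tap.
Stage 1's lower leg becomes R2‖(R3+R4) = 12960 Ω, so V_mid = 17.0 × 12960/13790 = 15.98 V.
Stage 2 is itself unloaded: V_out = V_mid × R4/(R3+R4) = 15.98 × 9990/15080 = 10.6 V.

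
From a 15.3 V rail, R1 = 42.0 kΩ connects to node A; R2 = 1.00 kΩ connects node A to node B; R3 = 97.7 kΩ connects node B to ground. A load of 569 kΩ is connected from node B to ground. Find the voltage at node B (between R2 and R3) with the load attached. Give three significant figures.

At node B, R3 is in parallel with the load: R3‖R_L = 83.38 kΩ.
Below node A the resistance is R2 + (R3‖R_L) = 84.38 kΩ, so V_A = 15.3 × 84.38/126.4 = 10.22 V.
Then V_B = V_A × (R3‖R_L)/(R2 + R3‖R_L) = 10.22 × 83.38/84.38 = 10.1 V.

V ≈ 10.1 V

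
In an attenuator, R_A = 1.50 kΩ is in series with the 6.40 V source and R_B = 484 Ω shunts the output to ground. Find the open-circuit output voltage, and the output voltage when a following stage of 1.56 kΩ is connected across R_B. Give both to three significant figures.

Unloaded: 1.56 V; loaded: 1.26 V

Open-circuit: V = 6.40 × 484/(1500 + 484) = 1.56 V.
With the load, R_B becomes R_B‖R_L = 369.4 Ω, so V = 6.40 × 369.4/1869 = 1.26 V.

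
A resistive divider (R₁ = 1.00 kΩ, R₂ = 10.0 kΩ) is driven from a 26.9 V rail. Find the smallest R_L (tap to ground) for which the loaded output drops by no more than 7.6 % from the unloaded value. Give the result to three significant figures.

Output resistance R_th = R₁‖R₂ = (1000 × 10000)/11000 = 909.1 Ω.
The fractional drop is R_th/(R_th + R_L); requiring this ≤ 0.0760 gives R_L ≥ R_th(1/0.0760 − 1) = 909.1 × 12.16 = 11.1 kΩ.

R_L(min) ≈ 11.1 kΩ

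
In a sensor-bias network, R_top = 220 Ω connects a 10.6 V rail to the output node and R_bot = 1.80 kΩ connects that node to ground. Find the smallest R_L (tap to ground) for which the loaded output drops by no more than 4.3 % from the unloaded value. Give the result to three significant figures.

R_L(min) ≈ 4.36 kΩ

Output resistance R_th = R_top‖R_bot = (220 × 1800)/2020 = 196.0 Ω.
The fractional drop is R_th/(R_th + R_L); requiring this ≤ 0.0430 gives R_L ≥ R_th(1/0.0430 − 1) = 196.0 × 22.26 = 4.36 kΩ.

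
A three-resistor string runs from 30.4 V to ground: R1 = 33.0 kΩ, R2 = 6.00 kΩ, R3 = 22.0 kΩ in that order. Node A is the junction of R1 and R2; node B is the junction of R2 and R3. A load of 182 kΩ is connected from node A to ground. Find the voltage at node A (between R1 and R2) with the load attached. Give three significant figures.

Below node A the series string R2+R3 = 28.00 kΩ sits in parallel with the 182 kΩ load: 24.27 kΩ.
V_A = 30.4 × 24.27/(33.0 + 24.27) = 12.9 V.

V ≈ 12.9 V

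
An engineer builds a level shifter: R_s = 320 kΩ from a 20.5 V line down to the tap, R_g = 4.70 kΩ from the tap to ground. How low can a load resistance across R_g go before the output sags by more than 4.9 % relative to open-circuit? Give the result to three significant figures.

R_L(min) ≈ 89.9 kΩ

Output resistance R_th = R_s‖R_g = (320 × 4.70)/324.7 = 4.632 kΩ.
The fractional drop is R_th/(R_th + R_L); requiring this ≤ 0.0490 gives R_L ≥ R_th(1/0.0490 − 1) = 4.632 × 19.41 = 89.9 kΩ.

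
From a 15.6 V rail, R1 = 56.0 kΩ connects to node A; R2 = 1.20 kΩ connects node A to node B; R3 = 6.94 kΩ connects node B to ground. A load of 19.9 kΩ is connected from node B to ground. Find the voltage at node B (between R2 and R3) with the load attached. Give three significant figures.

V ≈ 1.29 V

At node B, R3 is in parallel with the load: R3‖R_L = 5.146 kΩ.
Below node A the resistance is R2 + (R3‖R_L) = 6.346 kΩ, so V_A = 15.6 × 6.346/62.35 = 1.588 V.
Then V_B = V_A × (R3‖R_L)/(R2 + R3‖R_L) = 1.588 × 5.146/6.346 = 1.29 V.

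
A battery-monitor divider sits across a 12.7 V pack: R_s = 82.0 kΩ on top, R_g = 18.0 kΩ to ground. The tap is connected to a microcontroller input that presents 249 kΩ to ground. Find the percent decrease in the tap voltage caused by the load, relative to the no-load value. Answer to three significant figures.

The divider's output (Thévenin) resistance is R_s‖R_g = 14.76 kΩ.
Fractional drop under load = R_th/(R_th + R_L) = 14.76 / (14.76 + 249) = 0.05596.
So the output falls by 5.60 %.

5.60 %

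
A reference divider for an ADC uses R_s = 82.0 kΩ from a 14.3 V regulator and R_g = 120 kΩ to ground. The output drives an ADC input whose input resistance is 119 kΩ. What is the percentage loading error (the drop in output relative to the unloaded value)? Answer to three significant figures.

Unloaded V = 14.3 × 120/202.0 = 8.495 V.
Loaded: R_g‖R_L = 59.75 kΩ, giving V = 14.3 × 59.75/141.7 = 6.028 V.
Drop = (8.495 − 6.028) / 8.495 = 29.0 %.

29.0 %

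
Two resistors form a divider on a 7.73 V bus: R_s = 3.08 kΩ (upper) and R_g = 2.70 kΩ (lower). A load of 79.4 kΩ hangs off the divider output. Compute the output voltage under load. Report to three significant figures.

The load sits in parallel with R_g: R_g‖R_L = (2.70 × 79.4) / (2.70 + 79.4) = 2.611 kΩ.
V_out = 7.73 × 2.611 / (3.08 + 2.611) = 7.73 × 2.611/5.691 = 3.55 V.

V_out ≈ 3.55 V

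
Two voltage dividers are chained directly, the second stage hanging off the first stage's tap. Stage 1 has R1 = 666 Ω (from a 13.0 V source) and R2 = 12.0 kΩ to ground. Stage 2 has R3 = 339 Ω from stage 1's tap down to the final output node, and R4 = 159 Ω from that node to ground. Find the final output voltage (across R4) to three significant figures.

Stage 2 presents R3+R4 = 498.0 Ω as a load on stage 1's tap.
Stage 1's lower leg becomes R2‖(R3+R4) = 478.2 Ω, so V_mid = 13.0 × 478.2/1144 = 5.433 V.
Stage 2 is itself unloaded: V_out = V_mid × R4/(R3+R4) = 5.433 × 159/498.0 = 1.73 V.

V_out ≈ 1.73 V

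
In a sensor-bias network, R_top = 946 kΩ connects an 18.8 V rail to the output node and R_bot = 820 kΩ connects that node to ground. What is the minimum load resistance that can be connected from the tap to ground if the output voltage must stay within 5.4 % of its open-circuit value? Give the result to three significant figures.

R_L(min) ≈ 7.70 MΩ

Output resistance R_th = R_top‖R_bot = (946 × 820)/1766 = 439.3 kΩ.
The fractional drop is R_th/(R_th + R_L); requiring this ≤ 0.0540 gives R_L ≥ R_th(1/0.0540 − 1) = 439.3 × 17.52 = 7.70 MΩ.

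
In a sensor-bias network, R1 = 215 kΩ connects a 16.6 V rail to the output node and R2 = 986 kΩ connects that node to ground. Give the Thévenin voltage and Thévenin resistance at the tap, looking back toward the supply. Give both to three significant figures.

V_th = 13.6 V, R_th = 177 kΩ

V_th is the open-circuit tap voltage: 16.6 × 986/(215 + 986) = 13.6 V.
With the supply zeroed, R1 and R2 appear in parallel from the tap: R_th = R1‖R2 = (215 × 986)/1201 = 177 kΩ.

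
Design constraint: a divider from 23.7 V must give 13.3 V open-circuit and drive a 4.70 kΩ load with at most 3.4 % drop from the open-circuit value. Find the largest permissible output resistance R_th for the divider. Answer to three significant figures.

R_th ≤ 165 Ω

Loading drop = R_th/(R_th + R_L) ≤ 0.0340, so R_th ≤ R_L · ε/(1−ε) = 4.70 kΩ × 0.0340/0.9660 = 165 Ω.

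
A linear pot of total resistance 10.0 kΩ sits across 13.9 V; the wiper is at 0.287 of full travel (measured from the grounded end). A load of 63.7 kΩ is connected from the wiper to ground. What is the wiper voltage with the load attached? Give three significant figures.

V ≈ 3.87 V

The wiper splits the pot into (1−α)R = 7.130 kΩ above and αR = 2.870 kΩ below.
Lower section ‖ load = 2.746 kΩ.
V_wiper = 13.9 × 2.746/(7.130 + 2.746) = 3.87 V.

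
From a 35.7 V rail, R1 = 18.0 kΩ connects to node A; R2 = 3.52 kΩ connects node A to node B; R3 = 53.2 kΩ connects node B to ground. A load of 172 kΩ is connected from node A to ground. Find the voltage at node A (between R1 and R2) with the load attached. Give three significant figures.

V ≈ 25.1 V

Below node A the series string R2+R3 = 56.72 kΩ sits in parallel with the 172 kΩ load: 42.65 kΩ.
V_A = 35.7 × 42.65/(18.0 + 42.65) = 25.1 V.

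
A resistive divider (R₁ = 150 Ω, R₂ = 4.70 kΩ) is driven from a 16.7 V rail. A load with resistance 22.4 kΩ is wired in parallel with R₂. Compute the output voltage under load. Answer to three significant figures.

The load sits in parallel with R₂: R₂‖R_L = (4700 × 22400) / (4700 + 22400) = 3885 Ω.
V_out = 16.7 × 3885 / (150 + 3885) = 16.7 × 3885/4035 = 16.1 V.

V_out ≈ 16.1 V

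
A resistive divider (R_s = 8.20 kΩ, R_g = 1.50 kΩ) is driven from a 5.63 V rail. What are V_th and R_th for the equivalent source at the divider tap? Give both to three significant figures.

V_th is the open-circuit tap voltage: 5.63 × 1.50/(8.20 + 1.50) = 0.871 V.
With the supply zeroed, R_s and R_g appear in parallel from the tap: R_th = R_s‖R_g = (8.20 × 1.50)/9.700 = 1.27 kΩ.

V_th = 0.871 V, R_th = 1.27 kΩ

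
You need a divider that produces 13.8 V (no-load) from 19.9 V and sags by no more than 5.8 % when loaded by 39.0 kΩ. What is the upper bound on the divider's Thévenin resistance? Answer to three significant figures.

R_th ≤ 2.40 kΩ

Loading drop = R_th/(R_th + R_L) ≤ 0.0580, so R_th ≤ R_L · ε/(1−ε) = 39.0 kΩ × 0.0580/0.9420 = 2.40 kΩ.
(Any R1, R2 with R2/(R1+R2) = 0.693 and R1‖R2 ≤ 2.40 kΩ will meet the spec.)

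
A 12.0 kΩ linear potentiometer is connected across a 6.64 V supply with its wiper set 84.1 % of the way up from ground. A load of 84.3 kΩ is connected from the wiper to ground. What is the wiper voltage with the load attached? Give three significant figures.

The wiper splits the pot into (1−α)R = 1.908 kΩ above and αR = 10.09 kΩ below.
Lower section ‖ load = 9.013 kΩ.
V_wiper = 6.64 × 9.013/(1.908 + 9.013) = 5.48 V.

V ≈ 5.48 V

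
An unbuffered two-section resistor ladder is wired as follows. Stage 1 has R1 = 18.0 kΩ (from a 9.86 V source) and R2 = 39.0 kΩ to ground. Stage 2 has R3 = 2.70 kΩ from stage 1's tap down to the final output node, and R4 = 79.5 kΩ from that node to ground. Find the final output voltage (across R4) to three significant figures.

Stage 2 presents R3+R4 = 82.20 kΩ as a load on stage 1's tap.
Stage 1's lower leg becomes R2‖(R3+R4) = 26.45 kΩ, so V_mid = 9.86 × 26.45/44.45 = 5.867 V.
Stage 2 is itself unloaded: V_out = V_mid × R4/(R3+R4) = 5.867 × 79.5/82.20 = 5.67 V.

V_out ≈ 5.67 V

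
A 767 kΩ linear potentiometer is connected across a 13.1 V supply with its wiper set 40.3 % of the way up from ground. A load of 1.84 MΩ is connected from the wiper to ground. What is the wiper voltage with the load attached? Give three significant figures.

V ≈ 4.80 V

The wiper splits the pot into (1−α)R = 457.9 kΩ above and αR = 309.1 kΩ below.
Lower section ‖ load = 264.6 kΩ.
V_wiper = 13.1 × 264.6/(457.9 + 264.6) = 4.80 V.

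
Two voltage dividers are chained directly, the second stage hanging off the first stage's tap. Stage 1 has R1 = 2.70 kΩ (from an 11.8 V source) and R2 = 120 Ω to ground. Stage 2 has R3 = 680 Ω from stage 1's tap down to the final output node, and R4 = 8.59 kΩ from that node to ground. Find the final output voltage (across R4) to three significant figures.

V_out ≈ 0.460 V

Stage 2 presents R3+R4 = 9270 Ω as a load on stage 1's tap.
Stage 1's lower leg becomes R2‖(R3+R4) = 118.5 Ω, so V_mid = 11.8 × 118.5/2818 = 0.4960 V.
Stage 2 is itself unloaded: V_out = V_mid × R4/(R3+R4) = 0.4960 × 8590/9270 = 0.460 V.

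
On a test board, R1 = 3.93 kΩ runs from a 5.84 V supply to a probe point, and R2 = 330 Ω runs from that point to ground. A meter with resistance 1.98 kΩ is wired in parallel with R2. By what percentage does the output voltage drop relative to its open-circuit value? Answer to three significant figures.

13.3 %

Unloaded V = 5.84 × 330/4260 = 0.45239 V.
Loaded: R2‖R_L = 282.9 Ω, giving V = 5.84 × 282.9/4213 = 0.39211 V.
Drop = (0.45239 − 0.39211) / 0.45239 = 13.3 %.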